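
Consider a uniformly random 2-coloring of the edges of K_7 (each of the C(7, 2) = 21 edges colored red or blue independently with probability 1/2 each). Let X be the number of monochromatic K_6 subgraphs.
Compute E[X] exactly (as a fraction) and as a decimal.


Let X = Σ_S X_S over the C(7, 6) = 7 subsets S of size 6, where X_S = 1 if the K_6 on S is monochromatic.
For a fixed S, the K_6 on S has C(6, 2) = 15 edges. P[all 15 edges red] = (1/2)^15, and likewise for blue, so P[monochromatic] = 2·(1/2)^15 = 2^{1 − 15} = 1/16384.
By linearity: E[X] = C(7, 6) · 2^{1 − 15} = 7 · 1/16384 = 7/16384.
Numerically: E[X] ≈ 0.000.

E[X] = C(7,6)·2^(1−C(6,2)) = 7/16384 ≈ 0.000.


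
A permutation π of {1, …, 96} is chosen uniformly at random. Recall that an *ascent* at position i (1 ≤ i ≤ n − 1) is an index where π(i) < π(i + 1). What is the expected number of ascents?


Write X = Σ X_I over i = 1, …, 95, with X_I the indicator of one ascent.
There are 95 indicators.
For each fixed i, the pair (π(i), π(i+1)) is a uniformly random ordered pair of distinct values from {1, …, 96}; by symmetry P[π(i) < π(i+1)] = 1/2.
By linearity: E[X] = 95 · (1/2) = (96 − 1) · (1/2) = 95/2 ≈ 47.500000.

E[X] = 95/2 = 47.500000.


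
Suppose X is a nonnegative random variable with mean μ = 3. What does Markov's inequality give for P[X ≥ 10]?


μ = E[X] = 3, a = 10.
Markov: P[X ≥ 10] ≤ μ/a = (3)/10 = 3/10.
Numerically: ≈ 0.30000.
(Since a = 10 > μ = 3.00000, the bound 3/10 is < 1 and informative.)

P[X ≥ 10] ≤ 3/10 ≈ 0.30000.


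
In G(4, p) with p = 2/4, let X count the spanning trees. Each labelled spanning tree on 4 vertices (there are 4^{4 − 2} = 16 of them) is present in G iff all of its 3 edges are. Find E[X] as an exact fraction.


K_4 has 4^{4 − 2} = 16 labelled spanning trees.
For each such spanning tree H, let X_H = 1 if all 3 edges of H are present in G. Then P[X_H = 1] = p^{3} = (1/2)^{3} = 1/8.
By linearity of expectation: E[X] = Σ_H E[X_H] = 16 · p^{3} = 16 · 1/8 = 2.
Numerically: E[X] ≈ 2.

E[X] = 16 · (1/2)^{3} = 2 ≈ 2.


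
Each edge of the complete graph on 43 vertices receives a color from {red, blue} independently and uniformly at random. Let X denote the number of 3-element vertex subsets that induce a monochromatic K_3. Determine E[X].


Let X = Σ_S X_S over the C(43, 3) = 12341 subsets S of size 3, where X_S = 1 if the K_3 on S is monochromatic.
For a fixed S, the K_3 on S has C(3, 2) = 3 edges. P[all 3 edges red] = (1/2)^3, and likewise for blue, so P[monochromatic] = 2·(1/2)^3 = 2^{1 − 3} = 1/4.
Summing: E[X] = C(43, 3) · 2^{1 − 3} = 12341 · 1/4 = 12341/4.
Numerically: E[X] ≈ 3085.25000.

E[X] = C(43,3)·2^(1−C(3,2)) = 12341/4 ≈ 3085.25000.


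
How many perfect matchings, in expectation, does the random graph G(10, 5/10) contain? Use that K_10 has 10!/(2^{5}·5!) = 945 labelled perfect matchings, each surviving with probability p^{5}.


K_10 has 10!/(2^{5}·5!) = 945 labelled perfect matchings.
For each such perfect matching H, let X_H = 1 if all 5 edges of H are present in G. Then P[X_H = 1] = p^{5} = (1/2)^{5} = 1/32.
By linearity: E[X] = Σ_H E[X_H] = 945 · p^{5} = 945 · 1/32 = 945/32.
Numerically: E[X] ≈ 29.5312.

E[X] = 945 · (1/2)^{5} = 945/32 ≈ 29.5312.


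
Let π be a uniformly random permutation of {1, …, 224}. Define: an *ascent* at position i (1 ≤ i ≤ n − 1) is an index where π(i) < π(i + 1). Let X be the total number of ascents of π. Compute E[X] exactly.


Write X = Σ X_I over i = 1, …, 223, with X_I the indicator of one ascent.
There are 223 indicators.
For each fixed i, the pair (π(i), π(i+1)) is a uniformly random ordered pair of distinct values from {1, …, 224}; by symmetry P[π(i) < π(i+1)] = 1/2.
By linearity: E[X] = 223 · (1/2) = (224 − 1) · (1/2) = 223/2 ≈ 111.5000.

E[X] = 223/2 = 111.5000.


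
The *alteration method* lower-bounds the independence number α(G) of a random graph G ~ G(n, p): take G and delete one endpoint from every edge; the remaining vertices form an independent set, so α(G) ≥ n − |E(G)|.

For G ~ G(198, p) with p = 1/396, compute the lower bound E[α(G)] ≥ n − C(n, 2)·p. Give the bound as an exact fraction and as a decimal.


E[|E(G)|] = C(198, 2)·p = 19503 · (1/396) = 197/4.
E[α(G)] ≥ n − E[|E(G)|] = 198 − 197/4 = 595/4.
Numerically: ≈ 148.75000.
(This is only a lower bound; the true E[α(G)] may be larger.)

E[α(G)] ≥ 595/4 ≈ 148.75000.


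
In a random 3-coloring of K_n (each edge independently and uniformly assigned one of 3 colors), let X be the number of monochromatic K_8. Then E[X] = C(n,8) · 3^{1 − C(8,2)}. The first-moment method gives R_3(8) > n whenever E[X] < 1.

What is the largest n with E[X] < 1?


We need C(n, 8) · 3^{1 − 28} < 1, i.e. C(n, 8) < 3^{28 − 1} = 7625597484987.
Check values of n near the boundary:
  n = 155: C(155, 8) = 6876747915675; 6876747915675 < 7625597484987? YES
  n = 156: C(156, 8) = 7248464019225; 7248464019225 < 7625597484987? YES
  n = 157: C(157, 8) = 7637643295425; 7637643295425 < 7625597484987? NO
The largest n with C(n, 8) < 7625597484987 is n = 156 (where E[X] = 805384891025/847288609443 ≈ 0.9505). Hence R_3(8) > 156, i.e. R_3(8) ≥ 157.

Largest n = 156; hence R_3(8) > 156.


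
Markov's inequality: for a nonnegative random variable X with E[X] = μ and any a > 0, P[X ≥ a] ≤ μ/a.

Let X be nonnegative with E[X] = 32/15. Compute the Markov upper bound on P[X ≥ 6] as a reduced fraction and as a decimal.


μ = E[X] = 32/15, a = 6.
Markov: P[X ≥ 6] ≤ μ/a = (32/15)/6 = 16/45.
Numerically: ≈ 0.35556.
(Since a = 6 > μ = 2.13333, the bound 16/45 is < 1 and informative.)

P[X ≥ 6] ≤ 16/45 ≈ 0.35556.


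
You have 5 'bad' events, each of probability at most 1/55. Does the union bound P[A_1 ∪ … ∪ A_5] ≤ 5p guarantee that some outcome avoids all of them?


Union bound: P[∪_{i=1}^{5} A_i] ≤ Σ_i P[A_i] ≤ 5·p = 5·(1/55) = 1/11.
Numerically: 1/11 ≈ 0.090909.
Is 1/11 < 1? YES.
Since P[∪ A_i] ≤ 1/11 < 1, the complement has P[∩ A_i^c] ≥ 1 − 1/11 = 10/11 > 0, so some outcome avoids every A_i.

5·p = 1/11 ≈ 0.090909; existence CERTIFIED by the union bound.


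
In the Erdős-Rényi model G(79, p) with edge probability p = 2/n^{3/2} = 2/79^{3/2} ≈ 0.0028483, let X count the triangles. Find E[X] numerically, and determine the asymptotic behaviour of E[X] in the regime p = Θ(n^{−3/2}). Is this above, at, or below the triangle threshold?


Number of potential triangles: C(79, 3) = 79079.
Each occurs with probability p³ ≈ (0.0028483)³ ≈ 2.3108304e-08.
By linearity: E[X] = C(79, 3)·p³ ≈ 79079 · 2.3108304e-08 ≈ 0.00183.
Since α = 3/2 > 1, p = c/n^{3/2} = o(1/n) is below the triangle threshold p ~ 1/n. Asymptotically E[X] ~ (c³/6)·n^{3(1−α)} = (2³/6)·n^{-1.5} → 0, so by Markov's inequality G has no triangles w.h.p.

E[X] ≈ 0.00183; in regime p = Θ(1/n^{3/2}) E[X] tends to 0 (below the triangle threshold p ~ 1/n).


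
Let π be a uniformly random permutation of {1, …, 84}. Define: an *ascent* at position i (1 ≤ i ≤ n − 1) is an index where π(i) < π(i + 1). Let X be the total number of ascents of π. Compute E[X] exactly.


Write X = Σ X_I over i = 1, …, 83, with X_I the indicator of one ascent.
There are 83 indicators.
For each fixed i, the pair (π(i), π(i+1)) is a uniformly random ordered pair of distinct values from {1, …, 84}; by symmetry P[π(i) < π(i+1)] = 1/2.
By linearity: E[X] = 83 · (1/2) = (84 − 1) · (1/2) = 83/2 ≈ 41.50000.

E[X] = 83/2 = 41.50000.


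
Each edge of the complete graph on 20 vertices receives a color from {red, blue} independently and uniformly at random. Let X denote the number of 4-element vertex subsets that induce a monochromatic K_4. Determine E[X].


Let X = Σ_S X_S over the C(20, 4) = 4845 subsets S of size 4, where X_S = 1 if the K_4 on S is monochromatic.
For a fixed S, the K_4 on S has C(4, 2) = 6 edges. P[all 6 edges red] = (1/2)^6, and likewise for blue, so P[monochromatic] = 2·(1/2)^6 = 2^{1 − 6} = 1/32.
By linearity: E[X] = C(20, 4) · 2^{1 − 6} = 4845 · 1/32 = 4845/32.
Numerically: E[X] ≈ 151.406250.

E[X] = C(20,4)·2^(1−C(4,2)) = 4845/32 ≈ 151.406250.


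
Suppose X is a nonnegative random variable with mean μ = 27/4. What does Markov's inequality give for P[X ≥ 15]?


μ = E[X] = 27/4, a = 15.
Markov: P[X ≥ 15] ≤ μ/a = (27/4)/15 = 9/20.
Numerically: ≈ 0.450000.
(Since a = 15 > μ = 6.750000, the bound 9/20 is < 1 and informative.)

P[X ≥ 15] ≤ 9/20 ≈ 0.450000.


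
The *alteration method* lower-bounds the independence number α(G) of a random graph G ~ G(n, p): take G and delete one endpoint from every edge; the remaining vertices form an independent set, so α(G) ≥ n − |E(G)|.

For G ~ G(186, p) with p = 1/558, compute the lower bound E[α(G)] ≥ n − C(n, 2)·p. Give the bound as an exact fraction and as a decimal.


E[|E(G)|] = C(186, 2)·p = 17205 · (1/558) = 185/6.
E[α(G)] ≥ n − E[|E(G)|] = 186 − 185/6 = 931/6.
Numerically: ≈ 155.1667.
(This is only a lower bound; the true E[α(G)] may be larger.)

E[α(G)] ≥ 931/6 ≈ 155.1667.


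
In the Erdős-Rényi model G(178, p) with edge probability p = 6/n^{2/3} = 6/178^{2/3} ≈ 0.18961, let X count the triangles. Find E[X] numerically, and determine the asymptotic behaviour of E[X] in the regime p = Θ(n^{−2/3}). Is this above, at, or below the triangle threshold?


Number of potential triangles: C(178, 3) = 924176.
Each occurs with probability p³ ≈ (0.18961)³ ≈ 6.8173210e-03.
By linearity: E[X] = C(178, 3)·p³ ≈ 924176 · 6.8173210e-03 ≈ 6300.40449.
Since α = 2/3 < 1, p = c/n^{2/3} ≫ 1/n is above the triangle threshold p ~ 1/n. Asymptotically E[X] ~ (c³/6)·n^{3(1−α)} = (6³/6)·n^{1} → ∞; triangles are abundant w.h.p.

E[X] ≈ 6300.40449; in regime p = Θ(1/n^{2/3}) E[X] diverges (above the triangle threshold p ~ 1/n).


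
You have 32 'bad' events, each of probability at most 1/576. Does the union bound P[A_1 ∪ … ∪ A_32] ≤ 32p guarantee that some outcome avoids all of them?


Union bound: P[∪_{i=1}^{32} A_i] ≤ Σ_i P[A_i] ≤ 32·p = 32·(1/576) = 1/18.
Numerically: 1/18 ≈ 0.0556.
Is 1/18 < 1? YES.
Since P[∪ A_i] ≤ 1/18 < 1, the complement has P[∩ A_i^c] ≥ 1 − 1/18 = 17/18 > 0, so some outcome avoids every A_i.

32·p = 1/18 ≈ 0.0556; existence CERTIFIED by the union bound.


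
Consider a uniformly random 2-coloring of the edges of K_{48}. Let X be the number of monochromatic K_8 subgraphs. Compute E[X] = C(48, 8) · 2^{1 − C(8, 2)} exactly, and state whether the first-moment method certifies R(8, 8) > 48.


E[X] = C(48, 8) · 2^{1 − 28} = 377348994 · 2^{−27} = 377348994/134217728.
As a reduced fraction: E[X] = 188674497/67108864 ≈ 2.8115.
Is E[X] < 1? NO.
Since E[X] ≥ 1, the first-moment bound is inconclusive at n = 48; it does NOT by itself certify R(8, 8) > 48.

E[X] = 188674497/67108864 ≈ 2.8115; E[X] ≥ 1; first-moment method inconclusive here.


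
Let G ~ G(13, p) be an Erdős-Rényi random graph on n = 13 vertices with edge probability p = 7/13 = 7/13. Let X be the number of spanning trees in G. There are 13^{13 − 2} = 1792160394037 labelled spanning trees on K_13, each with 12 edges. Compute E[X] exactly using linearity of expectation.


K_13 has 13^{13 − 2} = 1792160394037 labelled spanning trees.
For each such spanning tree H, let X_H = 1 if all 12 edges of H are present in G. Then P[X_H = 1] = p^{12} = (7/13)^{12} = 13841287201/23298085122481.
By linearity: E[X] = Σ_H E[X_H] = 1792160394037 · p^{12} = 1792160394037 · 13841287201/23298085122481 = 13841287201/13.
Numerically: E[X] ≈ 1.06471e+09.

E[X] = 1792160394037 · (7/13)^{12} = 13841287201/13 ≈ 1.06471e+09.


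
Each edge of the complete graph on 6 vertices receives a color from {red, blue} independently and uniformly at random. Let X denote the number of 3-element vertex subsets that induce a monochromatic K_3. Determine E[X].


Let X = Σ_S X_S over the C(6, 3) = 20 subsets S of size 3, where X_S = 1 if the K_3 on S is monochromatic.
For a fixed S, the K_3 on S has C(3, 2) = 3 edges. P[all 3 edges red] = (1/2)^3, and likewise for blue, so P[monochromatic] = 2·(1/2)^3 = 2^{1 − 3} = 1/4.
Summing: E[X] = C(6, 3) · 2^{1 − 3} = 20 · 1/4 = 5.
Numerically: E[X] ≈ 5.0000.

E[X] = C(6,3)·2^(1−C(3,2)) = 5 ≈ 5.0000.


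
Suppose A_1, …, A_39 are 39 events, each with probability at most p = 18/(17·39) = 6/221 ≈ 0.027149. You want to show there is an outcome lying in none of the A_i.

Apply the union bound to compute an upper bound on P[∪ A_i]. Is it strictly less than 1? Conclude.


Union bound: P[∪_{i=1}^{39} A_i] ≤ Σ_i P[A_i] ≤ 39·p = 39·(6/221) = 18/17.
Numerically: 18/17 ≈ 1.058824.
Is 18/17 < 1? NO.
Since the bound 18/17 is ≥ 1, the union bound is uninformative here; it does NOT by itself certify existence.

39·p = 18/17 ≈ 1.058824; existence NOT certified by the union bound.


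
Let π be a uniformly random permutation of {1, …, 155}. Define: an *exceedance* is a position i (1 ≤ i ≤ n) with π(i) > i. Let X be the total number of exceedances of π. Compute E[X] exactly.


Write X = Σ_{i=1}^{155} X_i, where X_i = 1_{π(i) > i}.
For each fixed i, π(i) is uniform over {1, …, 155} (marginal of a uniform permutation), so P[π(i) > i] = (n − i)/n. Summing: Σ_{i=1}^{155} (n − i)/n = (0 + 1 + … + 154)/155 = 155(155 − 1)/(2·155) = (155 − 1)/2.
Hence E[X] = Σ_{i=1}^{155} (155 − i)/155 = 77 ≈ 77.00000.

E[X] = 77 = 77.00000.


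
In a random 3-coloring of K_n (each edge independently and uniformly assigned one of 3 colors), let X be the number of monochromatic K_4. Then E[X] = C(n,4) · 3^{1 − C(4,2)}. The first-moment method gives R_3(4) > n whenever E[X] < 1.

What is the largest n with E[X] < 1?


We need C(n, 4) · 3^{1 − 6} < 1, i.e. C(n, 4) < 3^{6 − 1} = 243.
Check values of n near the boundary:
  n = 6: C(6, 4) = 15; 15 < 243? YES
  n = 7: C(7, 4) = 35; 35 < 243? YES
  n = 8: C(8, 4) = 70; 70 < 243? YES
  n = 9: C(9, 4) = 126; 126 < 243? YES
  n = 10: C(10, 4) = 210; 210 < 243? YES
  n = 11: C(11, 4) = 330; 330 < 243? NO
  n = 12: C(12, 4) = 495; 495 < 243? NO
  n = 13: C(13, 4) = 715; 715 < 243? NO
The largest n with C(n, 4) < 243 is n = 10 (where E[X] = 70/81 ≈ 0.8641975). Hence R_3(4) > 10, i.e. R_3(4) ≥ 11.

Largest n = 10; hence R_3(4) > 10.


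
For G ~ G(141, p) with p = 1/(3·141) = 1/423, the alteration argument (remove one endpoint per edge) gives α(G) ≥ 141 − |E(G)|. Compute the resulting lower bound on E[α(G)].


E[|E(G)|] = C(141, 2)·p = 9870 · (1/423) = 70/3.
E[α(G)] ≥ n − E[|E(G)|] = 141 − 70/3 = 353/3.
Numerically: ≈ 117.667.
(This is only a lower bound; the true E[α(G)] may be larger.)

E[α(G)] ≥ 353/3 ≈ 117.667.


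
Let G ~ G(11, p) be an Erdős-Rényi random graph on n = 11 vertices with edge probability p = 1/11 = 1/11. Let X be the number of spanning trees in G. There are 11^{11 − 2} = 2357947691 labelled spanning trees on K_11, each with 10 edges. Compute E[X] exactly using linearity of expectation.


K_11 has 11^{11 − 2} = 2357947691 labelled spanning trees.
For each such spanning tree H, let X_H = 1 if all 10 edges of H are present in G. Then P[X_H = 1] = p^{10} = (1/11)^{10} = 1/25937424601.
By linearity: E[X] = Σ_H E[X_H] = 2357947691 · p^{10} = 2357947691 · 1/25937424601 = 1/11.
Numerically: E[X] ≈ 0.09091.

E[X] = 2357947691 · (1/11)^{10} = 1/11 ≈ 0.09091.


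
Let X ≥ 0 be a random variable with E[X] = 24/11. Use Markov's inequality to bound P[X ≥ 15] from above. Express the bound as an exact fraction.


μ = E[X] = 24/11, a = 15.
Markov: P[X ≥ 15] ≤ μ/a = (24/11)/15 = 8/55.
Numerically: ≈ 0.145455.
(Since a = 15 > μ = 2.181818, the bound 8/55 is < 1 and informative.)

P[X ≥ 15] ≤ 8/55 ≈ 0.145455.


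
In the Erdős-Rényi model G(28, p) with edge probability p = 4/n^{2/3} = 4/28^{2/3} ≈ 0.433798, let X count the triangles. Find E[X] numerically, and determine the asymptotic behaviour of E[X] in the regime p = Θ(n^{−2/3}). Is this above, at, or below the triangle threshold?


Number of potential triangles: C(28, 3) = 3276.
Each occurs with probability p³ ≈ (0.433798)³ ≈ 8.16326531e-02.
By linearity: E[X] = C(28, 3)·p³ ≈ 3276 · 8.16326531e-02 ≈ 267.428571.
Since α = 2/3 < 1, p = c/n^{2/3} ≫ 1/n is above the triangle threshold p ~ 1/n. Asymptotically E[X] ~ (c³/6)·n^{3(1−α)} = (4³/6)·n^{1} → ∞; triangles are abundant w.h.p.

E[X] ≈ 267.428571; in regime p = Θ(1/n^{2/3}) E[X] diverges (above the triangle threshold p ~ 1/n).


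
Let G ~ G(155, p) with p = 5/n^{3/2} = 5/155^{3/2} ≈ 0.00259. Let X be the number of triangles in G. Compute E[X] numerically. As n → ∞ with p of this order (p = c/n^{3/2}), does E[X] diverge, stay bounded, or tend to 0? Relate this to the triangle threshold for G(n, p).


Number of potential triangles: C(155, 3) = 608685.
Each occurs with probability p³ ≈ (0.00259)³ ≈ 1.73947e-08.
By linearity: E[X] = C(155, 3)·p³ ≈ 608685 · 1.73947e-08 ≈ 0.011.
Since α = 3/2 > 1, p = c/n^{3/2} = o(1/n) is below the triangle threshold p ~ 1/n. Asymptotically E[X] ~ (c³/6)·n^{3(1−α)} = (5³/6)·n^{-1.5} → 0, so by Markov's inequality G has no triangles w.h.p.

E[X] ≈ 0.011; in regime p = Θ(1/n^{3/2}) E[X] tends to 0 (below the triangle threshold p ~ 1/n).


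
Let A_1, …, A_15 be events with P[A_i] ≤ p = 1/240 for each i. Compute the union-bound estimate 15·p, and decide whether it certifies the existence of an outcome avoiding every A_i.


Union bound: P[∪_{i=1}^{15} A_i] ≤ Σ_i P[A_i] ≤ 15·p = 15·(1/240) = 1/16.
Numerically: 1/16 ≈ 0.062500.
Is 1/16 < 1? YES.
Since P[∪ A_i] ≤ 1/16 < 1, the complement has P[∩ A_i^c] ≥ 1 − 1/16 = 15/16 > 0, so some outcome avoids every A_i.

15·p = 1/16 ≈ 0.062500; existence CERTIFIED by the union bound.


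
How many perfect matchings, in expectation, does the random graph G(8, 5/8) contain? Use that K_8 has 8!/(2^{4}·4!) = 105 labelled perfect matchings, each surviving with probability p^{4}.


K_8 has 8!/(2^{4}·4!) = 105 labelled perfect matchings.
For each such perfect matching H, let X_H = 1 if all 4 edges of H are present in G. Then P[X_H = 1] = p^{4} = (5/8)^{4} = 625/4096.
Summing the indicators: E[X] = Σ_H E[X_H] = 105 · p^{4} = 105 · 625/4096 = 65625/4096.
Numerically: E[X] ≈ 16.022.

E[X] = 105 · (5/8)^{4} = 65625/4096 ≈ 16.022.


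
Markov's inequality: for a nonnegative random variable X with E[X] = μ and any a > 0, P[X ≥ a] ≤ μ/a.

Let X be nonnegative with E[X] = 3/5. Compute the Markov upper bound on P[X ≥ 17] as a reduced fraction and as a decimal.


μ = E[X] = 3/5, a = 17.
Markov: P[X ≥ 17] ≤ μ/a = (3/5)/17 = 3/85.
Numerically: ≈ 0.035.
(Since a = 17 > μ = 0.600, the bound 3/85 is < 1 and informative.)

P[X ≥ 17] ≤ 3/85 ≈ 0.035.


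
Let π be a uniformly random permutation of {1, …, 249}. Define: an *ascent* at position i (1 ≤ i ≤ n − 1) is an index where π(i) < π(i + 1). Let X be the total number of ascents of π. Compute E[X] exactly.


Write X = Σ X_I over i = 1, …, 248, with X_I the indicator of one ascent.
There are 248 indicators.
For each fixed i, the pair (π(i), π(i+1)) is a uniformly random ordered pair of distinct values from {1, …, 249}; by symmetry P[π(i) < π(i+1)] = 1/2.
By linearity: E[X] = 248 · (1/2) = (249 − 1) · (1/2) = 124 ≈ 124.00000.

E[X] = 124 = 124.00000.


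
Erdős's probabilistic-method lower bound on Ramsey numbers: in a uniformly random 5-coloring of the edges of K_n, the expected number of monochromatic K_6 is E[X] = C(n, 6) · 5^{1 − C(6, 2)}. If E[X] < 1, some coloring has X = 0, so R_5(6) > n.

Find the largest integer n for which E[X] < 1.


We need C(n, 6) · 5^{1 − 15} < 1, i.e. C(n, 6) < 5^{15 − 1} = 6103515625.
Check values of n near the boundary:
  n = 129: C(129, 6) = 5688177600; 5688177600 < 6103515625? YES
  n = 130: C(130, 6) = 5963412000; 5963412000 < 6103515625? YES
  n = 131: C(131, 6) = 6249655776; 6249655776 < 6103515625? NO
The largest n with C(n, 6) < 6103515625 is n = 130 (where E[X] = 47707296/48828125 ≈ 0.977045). Hence R_5(6) > 130, i.e. R_5(6) ≥ 131.

Largest n = 130; hence R_5(6) > 130.


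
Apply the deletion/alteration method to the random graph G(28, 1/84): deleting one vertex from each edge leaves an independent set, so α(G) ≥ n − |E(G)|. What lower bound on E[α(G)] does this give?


E[|E(G)|] = C(28, 2)·p = 378 · (1/84) = 9/2.
E[α(G)] ≥ n − E[|E(G)|] = 28 − 9/2 = 47/2.
Numerically: ≈ 23.50000.
(This is only a lower bound; the true E[α(G)] may be larger.)

E[α(G)] ≥ 47/2 ≈ 23.50000.


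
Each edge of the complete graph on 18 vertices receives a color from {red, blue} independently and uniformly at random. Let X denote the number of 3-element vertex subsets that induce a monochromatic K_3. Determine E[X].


Let X = Σ_S X_S over the C(18, 3) = 816 subsets S of size 3, where X_S = 1 if the K_3 on S is monochromatic.
For a fixed S, the K_3 on S has C(3, 2) = 3 edges. P[all 3 edges red] = (1/2)^3, and likewise for blue, so P[monochromatic] = 2·(1/2)^3 = 2^{1 − 3} = 1/4.
By linearity of expectation: E[X] = C(18, 3) · 2^{1 − 3} = 816 · 1/4 = 204.
Numerically: E[X] ≈ 204.000000.

E[X] = C(18,3)·2^(1−C(3,2)) = 204 ≈ 204.000000.


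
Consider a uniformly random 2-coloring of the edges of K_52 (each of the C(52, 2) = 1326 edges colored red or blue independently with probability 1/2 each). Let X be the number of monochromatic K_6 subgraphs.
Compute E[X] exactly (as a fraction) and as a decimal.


Let X = Σ_S X_S over the C(52, 6) = 20358520 subsets S of size 6, where X_S = 1 if the K_6 on S is monochromatic.
For a fixed S, the K_6 on S has C(6, 2) = 15 edges. P[all 15 edges red] = (1/2)^15, and likewise for blue, so P[monochromatic] = 2·(1/2)^15 = 2^{1 − 15} = 1/16384.
By linearity of expectation: E[X] = C(52, 6) · 2^{1 − 15} = 20358520 · 1/16384 = 2544815/2048.
Numerically: E[X] ≈ 1242.58545.

E[X] = C(52,6)·2^(1−C(6,2)) = 2544815/2048 ≈ 1242.58545.


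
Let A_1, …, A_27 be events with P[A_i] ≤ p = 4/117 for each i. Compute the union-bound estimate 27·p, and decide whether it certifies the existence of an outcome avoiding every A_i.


Union bound: P[∪_{i=1}^{27} A_i] ≤ Σ_i P[A_i] ≤ 27·p = 27·(4/117) = 12/13.
Numerically: 12/13 ≈ 0.9230769.
Is 12/13 < 1? YES.
Since P[∪ A_i] ≤ 12/13 < 1, the complement has P[∩ A_i^c] ≥ 1 − 12/13 = 1/13 > 0, so some outcome avoids every A_i.

27·p = 12/13 ≈ 0.9230769; existence CERTIFIED by the union bound.


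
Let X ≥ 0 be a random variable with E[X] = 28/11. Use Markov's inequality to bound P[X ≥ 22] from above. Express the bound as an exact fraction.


μ = E[X] = 28/11, a = 22.
Markov: P[X ≥ 22] ≤ μ/a = (28/11)/22 = 14/121.
Numerically: ≈ 0.116.
(Since a = 22 > μ = 2.545, the bound 14/121 is < 1 and informative.)

P[X ≥ 22] ≤ 14/121 ≈ 0.116.


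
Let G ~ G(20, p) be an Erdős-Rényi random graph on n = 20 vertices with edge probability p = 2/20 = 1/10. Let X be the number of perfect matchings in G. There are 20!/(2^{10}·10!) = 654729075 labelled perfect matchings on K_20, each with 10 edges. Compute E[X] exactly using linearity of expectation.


K_20 has 20!/(2^{10}·10!) = 654729075 labelled perfect matchings.
For each such perfect matching H, let X_H = 1 if all 10 edges of H are present in G. Then P[X_H = 1] = p^{10} = (1/10)^{10} = 1/10000000000.
By linearity: E[X] = Σ_H E[X_H] = 654729075 · p^{10} = 654729075 · 1/10000000000 = 26189163/400000000.
Numerically: E[X] ≈ 0.0654729.

E[X] = 654729075 · (1/10)^{10} = 26189163/400000000 ≈ 0.0654729.


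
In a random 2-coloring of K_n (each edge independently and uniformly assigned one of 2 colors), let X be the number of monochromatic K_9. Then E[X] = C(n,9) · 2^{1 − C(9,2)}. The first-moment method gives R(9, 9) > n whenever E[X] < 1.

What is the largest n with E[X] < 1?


We need C(n, 9) · 2^{1 − 36} < 1, i.e. C(n, 9) < 2^{36 − 1} = 34359738368.
Check values of n near the boundary:
  n = 63: C(63, 9) = 23667689815; 23667689815 < 34359738368? YES
  n = 64: C(64, 9) = 27540584512; 27540584512 < 34359738368? YES
  n = 65: C(65, 9) = 31966749880; 31966749880 < 34359738368? YES
  n = 66: C(66, 9) = 37014131440; 37014131440 < 34359738368? NO
  n = 67: C(67, 9) = 42757703560; 42757703560 < 34359738368? NO
  n = 68: C(68, 9) = 49280065120; 49280065120 < 34359738368? NO
The largest n with C(n, 9) < 34359738368 is n = 65 (where E[X] = 3995843735/4294967296 ≈ 0.9304). Hence R(9, 9) > 65, i.e. R(9, 9) ≥ 66.

Largest n = 65; hence R(9, 9) > 65.


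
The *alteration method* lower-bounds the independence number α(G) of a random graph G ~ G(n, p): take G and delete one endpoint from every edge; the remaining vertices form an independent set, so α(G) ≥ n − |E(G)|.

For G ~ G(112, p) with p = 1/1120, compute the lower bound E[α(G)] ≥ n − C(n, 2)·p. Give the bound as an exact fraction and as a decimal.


E[|E(G)|] = C(112, 2)·p = 6216 · (1/1120) = 111/20.
E[α(G)] ≥ n − E[|E(G)|] = 112 − 111/20 = 2129/20.
Numerically: ≈ 106.450.
(This is only a lower bound; the true E[α(G)] may be larger.)

E[α(G)] ≥ 2129/20 ≈ 106.450.


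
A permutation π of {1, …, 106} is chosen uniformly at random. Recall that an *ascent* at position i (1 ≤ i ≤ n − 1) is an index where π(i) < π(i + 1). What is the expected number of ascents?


Write X = Σ X_I over i = 1, …, 105, with X_I the indicator of one ascent.
There are 105 indicators.
For each fixed i, the pair (π(i), π(i+1)) is a uniformly random ordered pair of distinct values from {1, …, 106}; by symmetry P[π(i) < π(i+1)] = 1/2.
By linearity: E[X] = 105 · (1/2) = (106 − 1) · (1/2) = 105/2 ≈ 52.50000.

E[X] = 105/2 = 52.50000.


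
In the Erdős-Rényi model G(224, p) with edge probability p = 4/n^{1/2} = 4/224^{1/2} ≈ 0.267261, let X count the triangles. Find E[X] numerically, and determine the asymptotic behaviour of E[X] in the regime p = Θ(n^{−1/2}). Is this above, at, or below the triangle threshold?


Number of potential triangles: C(224, 3) = 1848224.
Each occurs with probability p³ ≈ (0.267261)³ ≈ 1.90900887e-02.
By linearity: E[X] = C(224, 3)·p³ ≈ 1848224 · 1.90900887e-02 ≈ 35282.760112.
Since α = 1/2 < 1, p = c/n^{1/2} ≫ 1/n is above the triangle threshold p ~ 1/n. Asymptotically E[X] ~ (c³/6)·n^{3(1−α)} = (4³/6)·n^{1.5} → ∞; triangles are abundant w.h.p.

E[X] ≈ 35282.760112; in regime p = Θ(1/n^{1/2}) E[X] diverges (above the triangle threshold p ~ 1/n).


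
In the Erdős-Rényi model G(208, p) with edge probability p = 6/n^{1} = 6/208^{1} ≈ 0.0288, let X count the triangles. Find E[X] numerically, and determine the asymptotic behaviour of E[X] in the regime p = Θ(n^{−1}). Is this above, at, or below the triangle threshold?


Number of potential triangles: C(208, 3) = 1478256.
Each occurs with probability p³ ≈ (0.0288)³ ≈ 2.40029e-05.
By linearity: E[X] = C(208, 3)·p³ ≈ 1478256 · 2.40029e-05 ≈ 35.482.
Here α = 1, so p = 6/n is exactly at the triangle threshold p ~ 1/n. Asymptotically E[X] → c³/6 = 6³/6 = 36 ≈ 36.000, a bounded constant. In this regime the triangle count is asymptotically Poisson(c³/6).

E[X] ≈ 35.482; in regime p = Θ(1/n^{1}) E[X] stays bounded (at the triangle threshold p ~ 1/n).


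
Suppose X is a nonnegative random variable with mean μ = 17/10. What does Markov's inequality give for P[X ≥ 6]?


μ = E[X] = 17/10, a = 6.
Markov: P[X ≥ 6] ≤ μ/a = (17/10)/6 = 17/60.
Numerically: ≈ 0.283333.
(Since a = 6 > μ = 1.700000, the bound 17/60 is < 1 and informative.)

P[X ≥ 6] ≤ 17/60 ≈ 0.283333.


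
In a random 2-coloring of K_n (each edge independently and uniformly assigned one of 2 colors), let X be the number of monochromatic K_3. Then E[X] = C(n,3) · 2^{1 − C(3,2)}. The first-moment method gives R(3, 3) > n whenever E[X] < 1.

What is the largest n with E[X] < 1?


We need C(n, 3) · 2^{1 − 3} < 1, i.e. C(n, 3) < 2^{3 − 1} = 4.
Check values of n near the boundary:
  n = 3: C(3, 3) = 1; 1 < 4? YES
  n = 4: C(4, 3) = 4; 4 < 4? NO
  n = 5: C(5, 3) = 10; 10 < 4? NO
The largest n with C(n, 3) < 4 is n = 3 (where E[X] = 1/4 ≈ 0.25000). Hence R(3, 3) > 3, i.e. R(3, 3) ≥ 4.

Largest n = 3; hence R(3, 3) > 3.


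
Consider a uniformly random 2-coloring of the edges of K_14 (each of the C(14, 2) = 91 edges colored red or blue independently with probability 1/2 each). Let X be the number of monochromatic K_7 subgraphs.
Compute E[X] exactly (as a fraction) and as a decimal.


Let X = Σ_S X_S over the C(14, 7) = 3432 subsets S of size 7, where X_S = 1 if the K_7 on S is monochromatic.
For a fixed S, the K_7 on S has C(7, 2) = 21 edges. P[all 21 edges red] = (1/2)^21, and likewise for blue, so P[monochromatic] = 2·(1/2)^21 = 2^{1 − 21} = 1/1048576.
Summing: E[X] = C(14, 7) · 2^{1 − 21} = 3432 · 1/1048576 = 429/131072.
Numerically: E[X] ≈ 0.003.

E[X] = C(14,7)·2^(1−C(7,2)) = 429/131072 ≈ 0.003.


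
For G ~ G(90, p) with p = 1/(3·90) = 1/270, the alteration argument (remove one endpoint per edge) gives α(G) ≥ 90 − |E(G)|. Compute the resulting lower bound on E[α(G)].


E[|E(G)|] = C(90, 2)·p = 4005 · (1/270) = 89/6.
E[α(G)] ≥ n − E[|E(G)|] = 90 − 89/6 = 451/6.
Numerically: ≈ 75.166667.
(This is only a lower bound; the true E[α(G)] may be larger.)

E[α(G)] ≥ 451/6 ≈ 75.166667.


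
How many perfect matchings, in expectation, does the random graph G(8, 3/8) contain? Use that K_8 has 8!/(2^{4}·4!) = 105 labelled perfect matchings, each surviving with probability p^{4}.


K_8 has 8!/(2^{4}·4!) = 105 labelled perfect matchings.
For each such perfect matching H, let X_H = 1 if all 4 edges of H are present in G. Then P[X_H = 1] = p^{4} = (3/8)^{4} = 81/4096.
By linearity: E[X] = Σ_H E[X_H] = 105 · p^{4} = 105 · 81/4096 = 8505/4096.
Numerically: E[X] ≈ 2.076.

E[X] = 105 · (3/8)^{4} = 8505/4096 ≈ 2.076.


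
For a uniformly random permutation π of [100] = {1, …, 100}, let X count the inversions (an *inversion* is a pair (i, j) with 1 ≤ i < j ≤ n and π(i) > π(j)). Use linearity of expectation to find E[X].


Write X = Σ X_I over the C(100, 2) = 4950 pairs i < j, with X_I the indicator of one inversion.
There are 4950 indicators.
For each fixed pair i < j, the values π(i) and π(j) are two distinct elements of {1, …, 100} in uniformly random order; by symmetry P[π(i) > π(j)] = 1/2.
By linearity: E[X] = 4950 · (1/2) = C(100, 2) · (1/2) = 4950/2 = 2475 ≈ 2475.000.

E[X] = 2475 = 2475.000.


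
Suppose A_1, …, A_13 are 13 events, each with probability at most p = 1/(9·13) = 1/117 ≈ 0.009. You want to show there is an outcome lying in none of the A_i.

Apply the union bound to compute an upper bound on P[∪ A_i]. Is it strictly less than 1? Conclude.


Union bound: P[∪_{i=1}^{13} A_i] ≤ Σ_i P[A_i] ≤ 13·p = 13·(1/117) = 1/9.
Numerically: 1/9 ≈ 0.111.
Is 1/9 < 1? YES.
Since P[∪ A_i] ≤ 1/9 < 1, the complement has P[∩ A_i^c] ≥ 1 − 1/9 = 8/9 > 0, so some outcome avoids every A_i.

13·p = 1/9 ≈ 0.111; existence CERTIFIED by the union bound.


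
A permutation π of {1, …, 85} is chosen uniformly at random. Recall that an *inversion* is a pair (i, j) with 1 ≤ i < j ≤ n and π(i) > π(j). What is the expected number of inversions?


Write X = Σ X_I over the C(85, 2) = 3570 pairs i < j, with X_I the indicator of one inversion.
There are 3570 indicators.
For each fixed pair i < j, the values π(i) and π(j) are two distinct elements of {1, …, 85} in uniformly random order; by symmetry P[π(i) > π(j)] = 1/2.
By linearity: E[X] = 3570 · (1/2) = C(85, 2) · (1/2) = 3570/2 = 1785 ≈ 1785.000.

E[X] = 1785 = 1785.000.


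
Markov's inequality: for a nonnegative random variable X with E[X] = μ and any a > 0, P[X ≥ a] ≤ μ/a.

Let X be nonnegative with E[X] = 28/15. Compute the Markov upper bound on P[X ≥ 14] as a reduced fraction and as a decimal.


μ = E[X] = 28/15, a = 14.
Markov: P[X ≥ 14] ≤ μ/a = (28/15)/14 = 2/15.
Numerically: ≈ 0.133333.
(Since a = 14 > μ = 1.866667, the bound 2/15 is < 1 and informative.)

P[X ≥ 14] ≤ 2/15 ≈ 0.133333.


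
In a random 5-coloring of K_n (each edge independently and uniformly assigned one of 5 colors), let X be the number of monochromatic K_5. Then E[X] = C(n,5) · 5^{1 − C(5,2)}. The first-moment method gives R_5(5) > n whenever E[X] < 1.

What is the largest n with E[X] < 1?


We need C(n, 5) · 5^{1 − 10} < 1, i.e. C(n, 5) < 5^{10 − 1} = 1953125.
Check values of n near the boundary:
  n = 46: C(46, 5) = 1370754; 1370754 < 1953125? YES
  n = 47: C(47, 5) = 1533939; 1533939 < 1953125? YES
  n = 48: C(48, 5) = 1712304; 1712304 < 1953125? YES
  n = 49: C(49, 5) = 1906884; 1906884 < 1953125? YES
  n = 50: C(50, 5) = 2118760; 2118760 < 1953125? NO
  n = 51: C(51, 5) = 2349060; 2349060 < 1953125? NO
The largest n with C(n, 5) < 1953125 is n = 49 (where E[X] = 1906884/1953125 ≈ 0.976325). Hence R_5(5) > 49, i.e. R_5(5) ≥ 50.

Largest n = 49; hence R_5(5) > 49.


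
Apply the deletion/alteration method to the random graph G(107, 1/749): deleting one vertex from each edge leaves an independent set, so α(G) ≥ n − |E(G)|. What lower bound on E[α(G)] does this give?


E[|E(G)|] = C(107, 2)·p = 5671 · (1/749) = 53/7.
E[α(G)] ≥ n − E[|E(G)|] = 107 − 53/7 = 696/7.
Numerically: ≈ 99.428571.
(This is only a lower bound; the true E[α(G)] may be larger.)

E[α(G)] ≥ 696/7 ≈ 99.428571.


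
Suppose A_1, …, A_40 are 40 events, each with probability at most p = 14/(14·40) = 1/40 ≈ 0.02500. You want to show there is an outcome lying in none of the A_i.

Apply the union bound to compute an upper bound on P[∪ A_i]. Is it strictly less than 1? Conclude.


Union bound: P[∪_{i=1}^{40} A_i] ≤ Σ_i P[A_i] ≤ 40·p = 40·(1/40) = 1.
Numerically: 1 ≈ 1.00000.
Is 1 < 1? NO.
Since the bound 1 is ≥ 1, the union bound is uninformative here; it does NOT by itself certify existence.

40·p = 1 ≈ 1.00000; existence NOT certified by the union bound.


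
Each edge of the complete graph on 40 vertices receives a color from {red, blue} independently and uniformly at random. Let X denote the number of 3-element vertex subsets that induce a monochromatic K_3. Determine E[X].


Let X = Σ_S X_S over the C(40, 3) = 9880 subsets S of size 3, where X_S = 1 if the K_3 on S is monochromatic.
For a fixed S, the K_3 on S has C(3, 2) = 3 edges. P[all 3 edges red] = (1/2)^3, and likewise for blue, so P[monochromatic] = 2·(1/2)^3 = 2^{1 − 3} = 1/4.
By linearity of expectation: E[X] = C(40, 3) · 2^{1 − 3} = 9880 · 1/4 = 2470.
Numerically: E[X] ≈ 2470.00000.

E[X] = C(40,3)·2^(1−C(3,2)) = 2470 ≈ 2470.00000.


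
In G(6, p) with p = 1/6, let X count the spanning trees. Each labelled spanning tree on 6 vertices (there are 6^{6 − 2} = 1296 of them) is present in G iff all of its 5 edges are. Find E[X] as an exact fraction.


K_6 has 6^{6 − 2} = 1296 labelled spanning trees.
For each such spanning tree H, let X_H = 1 if all 5 edges of H are present in G. Then P[X_H = 1] = p^{5} = (1/6)^{5} = 1/7776.
Summing the indicators: E[X] = Σ_H E[X_H] = 1296 · p^{5} = 1296 · 1/7776 = 1/6.
Numerically: E[X] ≈ 0.167.

E[X] = 1296 · (1/6)^{5} = 1/6 ≈ 0.167.


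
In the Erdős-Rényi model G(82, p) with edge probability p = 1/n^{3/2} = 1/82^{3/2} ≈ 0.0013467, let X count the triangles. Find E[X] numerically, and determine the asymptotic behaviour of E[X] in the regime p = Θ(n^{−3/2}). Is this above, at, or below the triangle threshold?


Number of potential triangles: C(82, 3) = 88560.
Each occurs with probability p³ ≈ (0.0013467)³ ≈ 2.4425174e-09.
By linearity: E[X] = C(82, 3)·p³ ≈ 88560 · 2.4425174e-09 ≈ 0.00022.
Since α = 3/2 > 1, p = c/n^{3/2} = o(1/n) is below the triangle threshold p ~ 1/n. Asymptotically E[X] ~ (c³/6)·n^{3(1−α)} = (1³/6)·n^{-1.5} → 0, so by Markov's inequality G has no triangles w.h.p.

E[X] ≈ 0.00022; in regime p = Θ(1/n^{3/2}) E[X] tends to 0 (below the triangle threshold p ~ 1/n).


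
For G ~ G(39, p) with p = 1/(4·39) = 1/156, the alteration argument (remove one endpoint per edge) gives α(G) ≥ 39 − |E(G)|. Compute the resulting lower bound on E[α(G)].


E[|E(G)|] = C(39, 2)·p = 741 · (1/156) = 19/4.
E[α(G)] ≥ n − E[|E(G)|] = 39 − 19/4 = 137/4.
Numerically: ≈ 34.250000.
(This is only a lower bound; the true E[α(G)] may be larger.)

E[α(G)] ≥ 137/4 ≈ 34.250000.


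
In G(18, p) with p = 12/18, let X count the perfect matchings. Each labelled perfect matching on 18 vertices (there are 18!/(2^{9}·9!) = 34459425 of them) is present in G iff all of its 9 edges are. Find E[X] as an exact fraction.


K_18 has 18!/(2^{9}·9!) = 34459425 labelled perfect matchings.
For each such perfect matching H, let X_H = 1 if all 9 edges of H are present in G. Then P[X_H = 1] = p^{9} = (2/3)^{9} = 512/19683.
Summing the indicators: E[X] = Σ_H E[X_H] = 34459425 · p^{9} = 34459425 · 512/19683 = 217817600/243.
Numerically: E[X] ≈ 8.9637e+05.

E[X] = 34459425 · (2/3)^{9} = 217817600/243 ≈ 8.9637e+05.


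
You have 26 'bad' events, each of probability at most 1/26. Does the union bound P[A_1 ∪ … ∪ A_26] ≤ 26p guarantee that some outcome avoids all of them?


Union bound: P[∪_{i=1}^{26} A_i] ≤ Σ_i P[A_i] ≤ 26·p = 26·(1/26) = 1.
Numerically: 1 ≈ 1.000000.
Is 1 < 1? NO.
Since the bound 1 is ≥ 1, the union bound is uninformative here; it does NOT by itself certify existence.

26·p = 1 ≈ 1.000000; existence NOT certified by the union bound.


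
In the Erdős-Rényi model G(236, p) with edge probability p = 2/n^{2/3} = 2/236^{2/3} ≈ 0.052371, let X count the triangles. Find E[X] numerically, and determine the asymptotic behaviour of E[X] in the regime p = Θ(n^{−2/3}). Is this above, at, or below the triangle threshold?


Number of potential triangles: C(236, 3) = 2162940.
Each occurs with probability p³ ≈ (0.052371)³ ≈ 1.4363689e-04.
By linearity: E[X] = C(236, 3)·p³ ≈ 2162940 · 1.4363689e-04 ≈ 310.67797.
Since α = 2/3 < 1, p = c/n^{2/3} ≫ 1/n is above the triangle threshold p ~ 1/n. Asymptotically E[X] ~ (c³/6)·n^{3(1−α)} = (2³/6)·n^{1} → ∞; triangles are abundant w.h.p.

E[X] ≈ 310.67797; in regime p = Θ(1/n^{2/3}) E[X] diverges (above the triangle threshold p ~ 1/n).


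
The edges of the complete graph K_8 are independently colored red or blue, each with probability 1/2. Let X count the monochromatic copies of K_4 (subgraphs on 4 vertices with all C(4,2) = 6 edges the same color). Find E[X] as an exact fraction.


Let X = Σ_S X_S over the C(8, 4) = 70 subsets S of size 4, where X_S = 1 if the K_4 on S is monochromatic.
For a fixed S, the K_4 on S has C(4, 2) = 6 edges. P[all 6 edges red] = (1/2)^6, and likewise for blue, so P[monochromatic] = 2·(1/2)^6 = 2^{1 − 6} = 1/32.
By linearity: E[X] = C(8, 4) · 2^{1 − 6} = 70 · 1/32 = 35/16.
Numerically: E[X] ≈ 2.1875.

E[X] = C(8,4)·2^(1−C(4,2)) = 35/16 ≈ 2.1875.


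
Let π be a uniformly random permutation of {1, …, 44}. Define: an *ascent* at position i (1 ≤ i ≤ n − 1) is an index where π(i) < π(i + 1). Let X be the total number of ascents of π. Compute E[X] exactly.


Write X = Σ X_I over i = 1, …, 43, with X_I the indicator of one ascent.
There are 43 indicators.
For each fixed i, the pair (π(i), π(i+1)) is a uniformly random ordered pair of distinct values from {1, …, 44}; by symmetry P[π(i) < π(i+1)] = 1/2.
By linearity: E[X] = 43 · (1/2) = (44 − 1) · (1/2) = 43/2 ≈ 21.500.

E[X] = 43/2 = 21.500.


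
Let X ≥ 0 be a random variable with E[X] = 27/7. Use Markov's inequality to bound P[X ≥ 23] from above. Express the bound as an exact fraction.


μ = E[X] = 27/7, a = 23.
Markov: P[X ≥ 23] ≤ μ/a = (27/7)/23 = 27/161.
Numerically: ≈ 0.168.
(Since a = 23 > μ = 3.857, the bound 27/161 is < 1 and informative.)

P[X ≥ 23] ≤ 27/161 ≈ 0.168.
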